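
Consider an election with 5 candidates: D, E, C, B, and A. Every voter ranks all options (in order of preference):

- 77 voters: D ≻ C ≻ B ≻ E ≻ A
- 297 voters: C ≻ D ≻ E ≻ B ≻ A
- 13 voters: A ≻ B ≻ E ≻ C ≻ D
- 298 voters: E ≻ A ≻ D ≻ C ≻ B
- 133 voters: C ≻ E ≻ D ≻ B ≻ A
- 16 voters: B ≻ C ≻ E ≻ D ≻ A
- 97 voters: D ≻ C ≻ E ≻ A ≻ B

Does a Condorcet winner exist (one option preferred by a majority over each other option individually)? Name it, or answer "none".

D

D vs E: 471–460 for D.
D vs C: 472–459 for D.
D vs B: 902–29 for D.
D vs A: 620–311 for D.
D beats every other option head-to-head.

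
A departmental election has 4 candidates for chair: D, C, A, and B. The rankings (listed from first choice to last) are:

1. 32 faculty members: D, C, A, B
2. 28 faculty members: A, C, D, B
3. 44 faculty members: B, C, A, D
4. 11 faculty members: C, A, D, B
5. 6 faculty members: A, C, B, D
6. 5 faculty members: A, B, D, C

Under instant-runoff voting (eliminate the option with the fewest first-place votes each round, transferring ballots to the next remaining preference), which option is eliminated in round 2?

D

Round 1: D 32, C 11, A 39, B 44. Eliminate C.
Round 2: D 32, A 50, B 44. Eliminate D.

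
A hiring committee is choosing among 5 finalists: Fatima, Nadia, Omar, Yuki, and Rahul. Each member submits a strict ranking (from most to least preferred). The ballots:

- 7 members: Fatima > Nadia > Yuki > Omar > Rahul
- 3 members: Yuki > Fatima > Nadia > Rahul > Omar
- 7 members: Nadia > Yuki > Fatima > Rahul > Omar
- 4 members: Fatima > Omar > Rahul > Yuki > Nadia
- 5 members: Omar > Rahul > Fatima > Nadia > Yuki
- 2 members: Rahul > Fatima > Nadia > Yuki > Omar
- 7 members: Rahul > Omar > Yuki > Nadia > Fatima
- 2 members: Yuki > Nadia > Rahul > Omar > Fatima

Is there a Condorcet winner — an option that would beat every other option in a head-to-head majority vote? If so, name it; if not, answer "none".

none

Checking pairwise contests:
Yuki beats Fatima 19–18.
Fatima beats Nadia 21–16.
Fatima beats Omar 23–14.
Nadia beats Yuki 21–16.
Fatima beats Rahul 21–16.
Every option loses at least one head-to-head, so there is no Condorcet winner.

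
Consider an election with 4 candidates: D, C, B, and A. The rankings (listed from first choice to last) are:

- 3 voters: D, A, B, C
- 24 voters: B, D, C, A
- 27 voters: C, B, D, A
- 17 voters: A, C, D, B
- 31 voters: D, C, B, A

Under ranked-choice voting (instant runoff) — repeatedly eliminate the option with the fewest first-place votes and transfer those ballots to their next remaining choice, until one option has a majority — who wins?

Round 1: D 34, C 27, B 24, A 17. Eliminate A.
Round 2: D 34, C 44, B 24. Eliminate B.
Round 3: D 58, C 44. D has a majority.

D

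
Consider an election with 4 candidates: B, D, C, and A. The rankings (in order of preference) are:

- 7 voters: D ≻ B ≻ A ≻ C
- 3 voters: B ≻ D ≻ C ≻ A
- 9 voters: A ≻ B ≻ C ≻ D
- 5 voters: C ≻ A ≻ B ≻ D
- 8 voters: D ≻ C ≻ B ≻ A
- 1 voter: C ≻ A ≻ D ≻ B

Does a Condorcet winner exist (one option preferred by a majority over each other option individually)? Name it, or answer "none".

B vs D: 17–16 for B.
B vs C: 19–14 for B.
B vs A: 18–15 for B.
B beats every other option head-to-head.

B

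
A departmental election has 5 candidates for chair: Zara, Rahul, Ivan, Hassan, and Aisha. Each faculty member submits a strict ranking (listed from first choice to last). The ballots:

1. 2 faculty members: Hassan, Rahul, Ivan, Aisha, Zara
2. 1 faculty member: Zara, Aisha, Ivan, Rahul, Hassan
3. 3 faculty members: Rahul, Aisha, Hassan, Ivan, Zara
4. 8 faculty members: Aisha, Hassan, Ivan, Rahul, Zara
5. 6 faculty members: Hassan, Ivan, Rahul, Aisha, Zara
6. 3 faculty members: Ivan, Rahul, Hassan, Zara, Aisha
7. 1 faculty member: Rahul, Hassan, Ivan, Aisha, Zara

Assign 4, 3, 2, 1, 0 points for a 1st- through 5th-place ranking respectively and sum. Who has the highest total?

Zara: 2·0 + 1·4 + 3·0 + 8·0 + 6·0 + 3·1 + 1·0 = 7
Rahul: 2·3 + 1·1 + 3·4 + 8·1 + 6·2 + 3·3 + 1·4 = 52
Ivan: 2·2 + 1·2 + 3·1 + 8·2 + 6·3 + 3·4 + 1·2 = 57
Hassan: 2·4 + 1·0 + 3·2 + 8·3 + 6·4 + 3·2 + 1·3 = 71
Aisha: 2·1 + 1·3 + 3·3 + 8·4 + 6·1 + 3·0 + 1·1 = 53
Hassan has the highest Borda score (71).

Hassan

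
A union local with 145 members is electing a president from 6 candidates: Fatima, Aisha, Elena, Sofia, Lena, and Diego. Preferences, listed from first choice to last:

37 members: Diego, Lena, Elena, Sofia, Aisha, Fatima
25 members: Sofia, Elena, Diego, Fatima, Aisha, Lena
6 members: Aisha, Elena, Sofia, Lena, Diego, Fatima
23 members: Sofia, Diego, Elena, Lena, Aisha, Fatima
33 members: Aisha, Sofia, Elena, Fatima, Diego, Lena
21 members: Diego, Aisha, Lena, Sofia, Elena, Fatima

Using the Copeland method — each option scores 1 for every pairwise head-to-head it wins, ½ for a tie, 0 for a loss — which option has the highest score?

Fatima: loses to Aisha, Elena, Sofia, Lena, and Diego → score 0.
Aisha: beats Fatima and Lena; loses to Elena, Sofia, and Diego → score 2.
Elena: beats Fatima, Aisha, and Lena; loses to Sofia and Diego → score 3.
Sofia: beats Fatima, Aisha, Elena, Lena, and Diego → score 5.
Lena: beats Fatima; loses to Aisha, Elena, Sofia, and Diego → score 1.
Diego: beats Fatima, Aisha, Elena, and Lena; loses to Sofia → score 4.
Sofia has the best pairwise record.

Sofia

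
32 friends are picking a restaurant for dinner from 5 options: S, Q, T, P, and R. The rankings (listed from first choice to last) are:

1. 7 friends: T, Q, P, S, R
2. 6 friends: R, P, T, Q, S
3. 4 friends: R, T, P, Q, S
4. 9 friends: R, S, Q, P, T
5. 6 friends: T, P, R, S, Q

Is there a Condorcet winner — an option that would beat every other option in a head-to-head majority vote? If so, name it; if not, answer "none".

R vs S: 25–7 for R.
R vs Q: 25–7 for R.
R vs T: 19–13 for R.
R vs P: 19–13 for R.
R beats every other option head-to-head.

R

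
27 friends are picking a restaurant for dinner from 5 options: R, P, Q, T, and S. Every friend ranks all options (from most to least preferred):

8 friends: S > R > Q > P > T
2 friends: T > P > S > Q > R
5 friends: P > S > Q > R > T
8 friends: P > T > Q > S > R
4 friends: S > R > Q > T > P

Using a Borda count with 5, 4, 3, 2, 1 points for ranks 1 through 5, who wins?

S

R: 8·4 + 2·1 + 5·2 + 8·1 + 4·4 = 68
P: 8·2 + 2·4 + 5·5 + 8·5 + 4·1 = 93
Q: 8·3 + 2·2 + 5·3 + 8·3 + 4·3 = 79
T: 8·1 + 2·5 + 5·1 + 8·4 + 4·2 = 63
S: 8·5 + 2·3 + 5·4 + 8·2 + 4·5 = 102
S has the highest Borda score (102).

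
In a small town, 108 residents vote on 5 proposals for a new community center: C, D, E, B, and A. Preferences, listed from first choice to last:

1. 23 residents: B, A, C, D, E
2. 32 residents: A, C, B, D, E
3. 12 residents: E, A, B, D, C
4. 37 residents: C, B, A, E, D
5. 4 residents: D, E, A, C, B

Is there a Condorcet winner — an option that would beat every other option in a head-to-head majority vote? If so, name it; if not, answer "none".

none

Checking pairwise contests:
A beats C 71–37.
C beats D 92–16.
C beats E 92–16.
C beats B 73–35.
B beats A 60–48.
Every option loses at least one head-to-head, so there is no Condorcet winner.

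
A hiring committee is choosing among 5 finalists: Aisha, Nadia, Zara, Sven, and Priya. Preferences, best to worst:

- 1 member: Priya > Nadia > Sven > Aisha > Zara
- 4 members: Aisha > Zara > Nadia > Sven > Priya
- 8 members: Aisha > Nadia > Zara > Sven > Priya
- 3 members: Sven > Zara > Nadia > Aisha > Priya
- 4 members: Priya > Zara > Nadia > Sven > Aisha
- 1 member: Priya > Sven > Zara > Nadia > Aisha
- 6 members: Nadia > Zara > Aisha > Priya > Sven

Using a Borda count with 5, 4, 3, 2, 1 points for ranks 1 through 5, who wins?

Nadia

Aisha: 1·2 + 4·5 + 8·5 + 3·2 + 4·1 + 1·1 + 6·3 = 91
Nadia: 1·4 + 4·3 + 8·4 + 3·3 + 4·3 + 1·2 + 6·5 = 101
Zara: 1·1 + 4·4 + 8·3 + 3·4 + 4·4 + 1·3 + 6·4 = 96
Sven: 1·3 + 4·2 + 8·2 + 3·5 + 4·2 + 1·4 + 6·1 = 60
Priya: 1·5 + 4·1 + 8·1 + 3·1 + 4·5 + 1·5 + 6·2 = 57
Nadia has the highest Borda score (101).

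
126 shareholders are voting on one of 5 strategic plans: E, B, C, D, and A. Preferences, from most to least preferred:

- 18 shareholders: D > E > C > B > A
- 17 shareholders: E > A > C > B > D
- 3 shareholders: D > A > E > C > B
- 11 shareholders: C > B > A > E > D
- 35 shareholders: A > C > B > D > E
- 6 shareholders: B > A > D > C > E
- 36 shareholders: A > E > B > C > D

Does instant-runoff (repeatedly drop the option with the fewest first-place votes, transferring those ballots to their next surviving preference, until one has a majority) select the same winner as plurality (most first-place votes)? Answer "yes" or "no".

Instant-runoff — R1 E 17, B 6, C 11, D 21, A 71 (A winner). Winner: A.
Plurality — first-place votes: E 17, B 6, C 11, D 21, A 71. Winner: A.
The two methods agree.

yes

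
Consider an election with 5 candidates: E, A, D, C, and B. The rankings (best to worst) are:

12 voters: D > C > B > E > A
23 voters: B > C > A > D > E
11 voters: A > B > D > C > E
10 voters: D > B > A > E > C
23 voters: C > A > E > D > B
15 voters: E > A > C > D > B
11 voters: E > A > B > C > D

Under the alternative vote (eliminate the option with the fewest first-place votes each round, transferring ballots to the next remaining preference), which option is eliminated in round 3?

Round 1: E 26, A 11, D 22, C 23, B 23. Eliminate A.
Round 2: E 26, D 22, C 23, B 34. Eliminate D.
Round 3: E 26, C 35, B 44. Eliminate E.

E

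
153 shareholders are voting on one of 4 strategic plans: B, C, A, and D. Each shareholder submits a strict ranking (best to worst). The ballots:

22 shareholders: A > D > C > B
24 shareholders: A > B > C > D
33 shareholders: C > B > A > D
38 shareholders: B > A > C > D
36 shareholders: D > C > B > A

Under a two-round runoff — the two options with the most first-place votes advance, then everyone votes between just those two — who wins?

B

Round 1 first-place votes: B 38, C 33, A 46, D 36.
A and B advance.
Runoff: A is preferred to B by 46 voters; B by 107.
B wins the runoff.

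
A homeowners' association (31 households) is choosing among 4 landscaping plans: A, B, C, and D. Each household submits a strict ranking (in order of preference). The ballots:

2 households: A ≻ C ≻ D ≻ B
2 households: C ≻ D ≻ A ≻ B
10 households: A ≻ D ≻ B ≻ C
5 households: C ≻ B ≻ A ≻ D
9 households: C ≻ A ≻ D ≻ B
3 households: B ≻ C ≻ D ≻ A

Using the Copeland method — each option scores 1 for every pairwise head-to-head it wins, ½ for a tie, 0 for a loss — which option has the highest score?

C

A: beats B and D; loses to C → score 2.
B: loses to A, C, and D → score 0.
C: beats A, B, and D → score 3.
D: beats B; loses to A and C → score 1.
C has the best pairwise record.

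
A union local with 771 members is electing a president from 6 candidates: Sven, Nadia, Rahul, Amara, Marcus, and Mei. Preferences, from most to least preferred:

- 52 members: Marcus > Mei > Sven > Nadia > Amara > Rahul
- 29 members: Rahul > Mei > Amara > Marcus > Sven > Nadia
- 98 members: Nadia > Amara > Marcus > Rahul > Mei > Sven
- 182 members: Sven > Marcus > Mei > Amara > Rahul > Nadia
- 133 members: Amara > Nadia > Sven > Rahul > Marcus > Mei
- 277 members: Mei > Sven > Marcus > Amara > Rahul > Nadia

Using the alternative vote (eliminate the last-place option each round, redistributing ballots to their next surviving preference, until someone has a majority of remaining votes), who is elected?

Mei

Round 1: Sven 182, Nadia 98, Rahul 29, Amara 133, Marcus 52, Mei 277. Eliminate Rahul.
Round 2: Sven 182, Nadia 98, Amara 133, Marcus 52, Mei 306. Eliminate Marcus.
Round 3: Sven 182, Nadia 98, Amara 133, Mei 358. Eliminate Nadia.
Round 4: Sven 182, Amara 231, Mei 358. Eliminate Sven.
Round 5: Amara 231, Mei 540. Mei has a majority.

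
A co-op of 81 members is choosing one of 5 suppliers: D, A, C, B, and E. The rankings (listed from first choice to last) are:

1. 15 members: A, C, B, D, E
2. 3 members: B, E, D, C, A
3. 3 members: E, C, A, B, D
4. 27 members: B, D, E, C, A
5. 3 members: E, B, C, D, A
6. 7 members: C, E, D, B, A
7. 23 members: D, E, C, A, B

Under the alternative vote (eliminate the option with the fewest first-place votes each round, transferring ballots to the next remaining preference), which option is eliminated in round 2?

Round 1: D 23, A 15, C 7, B 30, E 6. Eliminate E.
Round 2: D 23, A 15, C 10, B 33. Eliminate C.

C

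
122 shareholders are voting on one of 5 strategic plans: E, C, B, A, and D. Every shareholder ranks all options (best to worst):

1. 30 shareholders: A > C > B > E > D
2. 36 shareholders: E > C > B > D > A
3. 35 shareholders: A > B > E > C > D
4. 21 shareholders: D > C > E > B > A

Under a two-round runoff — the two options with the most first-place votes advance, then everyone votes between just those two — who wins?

Round 1 first-place votes: E 36, C 0, B 0, A 65, D 21.
A and E advance.
Runoff: A is preferred to E by 65 voters; E by 57.
A wins the runoff.

A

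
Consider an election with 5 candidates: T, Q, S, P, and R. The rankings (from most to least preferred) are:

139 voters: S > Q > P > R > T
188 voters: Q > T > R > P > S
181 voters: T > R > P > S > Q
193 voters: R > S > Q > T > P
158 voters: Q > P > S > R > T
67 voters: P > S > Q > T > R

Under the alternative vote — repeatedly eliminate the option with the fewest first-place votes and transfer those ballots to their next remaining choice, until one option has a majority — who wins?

Round 1: T 181, Q 346, S 139, P 67, R 193. Eliminate P.
Round 2: T 181, Q 346, S 206, R 193. Eliminate T.
Round 3: Q 346, S 206, R 374. Eliminate S.
Round 4: Q 552, R 374. Q has a majority.

Q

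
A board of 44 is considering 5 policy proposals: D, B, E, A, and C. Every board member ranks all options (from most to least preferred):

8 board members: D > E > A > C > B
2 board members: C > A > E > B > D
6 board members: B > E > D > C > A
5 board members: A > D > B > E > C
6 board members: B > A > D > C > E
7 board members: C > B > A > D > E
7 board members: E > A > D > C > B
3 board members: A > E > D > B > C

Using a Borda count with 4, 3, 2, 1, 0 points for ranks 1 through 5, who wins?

A

D: 8·4 + 2·0 + 6·2 + 5·3 + 6·2 + 7·1 + 7·2 + 3·2 = 98
B: 8·0 + 2·1 + 6·4 + 5·2 + 6·4 + 7·3 + 7·0 + 3·1 = 84
E: 8·3 + 2·2 + 6·3 + 5·1 + 6·0 + 7·0 + 7·4 + 3·3 = 88
A: 8·2 + 2·3 + 6·0 + 5·4 + 6·3 + 7·2 + 7·3 + 3·4 = 107
C: 8·1 + 2·4 + 6·1 + 5·0 + 6·1 + 7·4 + 7·1 + 3·0 = 63
A has the highest Borda score (107).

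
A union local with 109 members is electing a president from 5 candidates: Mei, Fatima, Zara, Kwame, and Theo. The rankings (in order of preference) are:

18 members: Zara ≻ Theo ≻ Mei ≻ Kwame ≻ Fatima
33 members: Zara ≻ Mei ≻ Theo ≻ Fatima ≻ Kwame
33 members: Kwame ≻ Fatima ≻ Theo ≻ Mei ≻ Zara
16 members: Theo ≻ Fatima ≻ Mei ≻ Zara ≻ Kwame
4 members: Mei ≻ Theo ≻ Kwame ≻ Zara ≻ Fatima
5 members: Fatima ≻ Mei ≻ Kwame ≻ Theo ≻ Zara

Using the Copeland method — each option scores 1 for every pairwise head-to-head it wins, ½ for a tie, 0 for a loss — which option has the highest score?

Theo

Mei: beats Fatima, Zara, and Kwame; loses to Theo → score 3.
Fatima: loses to Mei, Zara, Kwame, and Theo → score 0.
Zara: beats Fatima and Kwame; loses to Mei and Theo → score 2.
Kwame: beats Fatima; loses to Mei, Zara, and Theo → score 1.
Theo: beats Mei, Fatima, Zara, and Kwame → score 4.
Theo has the best pairwise record.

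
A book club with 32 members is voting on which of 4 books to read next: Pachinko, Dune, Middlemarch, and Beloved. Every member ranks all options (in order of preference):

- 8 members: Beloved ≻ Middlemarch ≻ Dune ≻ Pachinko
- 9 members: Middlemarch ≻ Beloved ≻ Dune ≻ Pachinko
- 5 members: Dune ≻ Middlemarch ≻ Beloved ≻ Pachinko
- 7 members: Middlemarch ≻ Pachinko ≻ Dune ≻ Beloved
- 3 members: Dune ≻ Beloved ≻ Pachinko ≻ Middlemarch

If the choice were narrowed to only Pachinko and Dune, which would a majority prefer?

Dune

Voters preferring Pachinko to Dune: 7; preferring Dune to Pachinko: 25.
Dune wins the head-to-head.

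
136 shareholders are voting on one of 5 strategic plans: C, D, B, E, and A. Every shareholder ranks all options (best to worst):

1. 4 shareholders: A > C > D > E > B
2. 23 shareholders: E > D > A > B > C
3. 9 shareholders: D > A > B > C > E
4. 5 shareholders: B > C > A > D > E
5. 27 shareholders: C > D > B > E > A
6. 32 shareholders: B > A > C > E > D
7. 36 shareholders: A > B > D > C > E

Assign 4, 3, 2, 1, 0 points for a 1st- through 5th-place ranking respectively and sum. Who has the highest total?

B

C: 4·3 + 23·0 + 9·1 + 5·3 + 27·4 + 32·2 + 36·1 = 244
D: 4·2 + 23·3 + 9·4 + 5·1 + 27·3 + 32·0 + 36·2 = 271
B: 4·0 + 23·1 + 9·2 + 5·4 + 27·2 + 32·4 + 36·3 = 351
E: 4·1 + 23·4 + 9·0 + 5·0 + 27·1 + 32·1 + 36·0 = 155
A: 4·4 + 23·2 + 9·3 + 5·2 + 27·0 + 32·3 + 36·4 = 339
B has the highest Borda score (351).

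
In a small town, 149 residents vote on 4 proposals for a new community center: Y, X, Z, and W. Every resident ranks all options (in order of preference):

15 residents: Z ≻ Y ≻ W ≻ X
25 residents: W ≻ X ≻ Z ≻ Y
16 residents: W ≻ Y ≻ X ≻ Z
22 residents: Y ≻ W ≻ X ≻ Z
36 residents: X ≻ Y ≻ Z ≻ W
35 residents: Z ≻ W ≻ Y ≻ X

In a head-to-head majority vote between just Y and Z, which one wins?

Z

Voters preferring Y to Z: 74; preferring Z to Y: 75.
Z wins the head-to-head.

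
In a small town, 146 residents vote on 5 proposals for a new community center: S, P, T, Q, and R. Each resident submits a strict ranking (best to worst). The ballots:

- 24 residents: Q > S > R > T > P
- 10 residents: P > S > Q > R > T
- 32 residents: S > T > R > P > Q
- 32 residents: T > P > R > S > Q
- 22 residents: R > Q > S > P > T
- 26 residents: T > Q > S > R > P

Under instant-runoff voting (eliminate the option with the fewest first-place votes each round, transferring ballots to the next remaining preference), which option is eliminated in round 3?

S

Round 1: S 32, P 10, T 58, Q 24, R 22. Eliminate P.
Round 2: S 42, T 58, Q 24, R 22. Eliminate R.
Round 3: S 42, T 58, Q 46. Eliminate S.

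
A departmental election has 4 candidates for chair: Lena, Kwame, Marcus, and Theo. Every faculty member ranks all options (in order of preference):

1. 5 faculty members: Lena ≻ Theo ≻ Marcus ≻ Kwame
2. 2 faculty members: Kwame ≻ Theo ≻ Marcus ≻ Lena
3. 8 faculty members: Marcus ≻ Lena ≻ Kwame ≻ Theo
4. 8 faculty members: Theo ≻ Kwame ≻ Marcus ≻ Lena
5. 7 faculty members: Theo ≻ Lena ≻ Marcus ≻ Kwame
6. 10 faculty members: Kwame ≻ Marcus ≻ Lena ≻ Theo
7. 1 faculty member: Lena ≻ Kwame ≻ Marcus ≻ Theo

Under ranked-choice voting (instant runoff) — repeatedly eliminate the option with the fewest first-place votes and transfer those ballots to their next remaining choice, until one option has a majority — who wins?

Kwame

Round 1: Lena 6, Kwame 12, Marcus 8, Theo 15. Eliminate Lena.
Round 2: Kwame 13, Marcus 8, Theo 20. Eliminate Marcus.
Round 3: Kwame 21, Theo 20. Kwame has a majority.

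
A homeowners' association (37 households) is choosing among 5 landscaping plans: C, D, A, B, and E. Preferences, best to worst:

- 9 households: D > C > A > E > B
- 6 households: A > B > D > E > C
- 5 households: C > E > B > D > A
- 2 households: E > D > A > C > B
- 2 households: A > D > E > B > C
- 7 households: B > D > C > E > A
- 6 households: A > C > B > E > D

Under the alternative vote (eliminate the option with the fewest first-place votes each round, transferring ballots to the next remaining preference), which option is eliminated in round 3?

D

Round 1: C 5, D 9, A 14, B 7, E 2. Eliminate E.
Round 2: C 5, D 11, A 14, B 7. Eliminate C.
Round 3: D 11, A 14, B 12. Eliminate D.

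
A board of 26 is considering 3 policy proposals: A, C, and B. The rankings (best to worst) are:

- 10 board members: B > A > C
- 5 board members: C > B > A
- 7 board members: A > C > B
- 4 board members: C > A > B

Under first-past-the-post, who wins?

B

First-place votes: A 7, C 9, B 10.
B has the most first-place votes.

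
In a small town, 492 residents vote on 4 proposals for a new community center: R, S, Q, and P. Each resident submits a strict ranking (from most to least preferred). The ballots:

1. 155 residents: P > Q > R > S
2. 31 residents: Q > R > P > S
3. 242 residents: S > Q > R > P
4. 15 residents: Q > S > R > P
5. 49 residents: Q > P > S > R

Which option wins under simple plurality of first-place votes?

First-place votes: R 0, S 242, Q 95, P 155.
S has the most first-place votes.

S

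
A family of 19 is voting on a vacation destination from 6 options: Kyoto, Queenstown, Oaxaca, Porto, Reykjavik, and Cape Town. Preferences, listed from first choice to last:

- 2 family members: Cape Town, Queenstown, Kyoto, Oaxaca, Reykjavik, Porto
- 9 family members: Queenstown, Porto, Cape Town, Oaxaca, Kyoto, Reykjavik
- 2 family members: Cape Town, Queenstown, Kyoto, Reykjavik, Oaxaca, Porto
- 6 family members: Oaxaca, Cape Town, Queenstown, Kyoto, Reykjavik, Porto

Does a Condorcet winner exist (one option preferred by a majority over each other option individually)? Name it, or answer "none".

Cape Town vs Kyoto: 19–0 for Cape Town.
Cape Town vs Queenstown: 10–9 for Cape Town.
Cape Town vs Oaxaca: 13–6 for Cape Town.
Cape Town vs Porto: 10–9 for Cape Town.
Cape Town vs Reykjavik: 19–0 for Cape Town.
Cape Town beats every other option head-to-head.

Cape Town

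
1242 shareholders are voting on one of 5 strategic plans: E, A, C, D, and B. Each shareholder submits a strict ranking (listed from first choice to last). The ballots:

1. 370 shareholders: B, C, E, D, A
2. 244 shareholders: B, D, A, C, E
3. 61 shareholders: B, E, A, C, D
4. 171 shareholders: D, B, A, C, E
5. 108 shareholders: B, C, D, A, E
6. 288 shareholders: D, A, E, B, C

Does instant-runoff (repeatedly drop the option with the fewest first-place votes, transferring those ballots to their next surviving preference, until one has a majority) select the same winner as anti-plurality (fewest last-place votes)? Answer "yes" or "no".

yes

Instant-runoff — R1 E 0, A 0, C 0, D 459, B 783 (B winner). Winner: B.
Anti-plurality — last-place votes: E 523, A 370, C 288, D 61, B 0. Winner: B.
The two methods agree.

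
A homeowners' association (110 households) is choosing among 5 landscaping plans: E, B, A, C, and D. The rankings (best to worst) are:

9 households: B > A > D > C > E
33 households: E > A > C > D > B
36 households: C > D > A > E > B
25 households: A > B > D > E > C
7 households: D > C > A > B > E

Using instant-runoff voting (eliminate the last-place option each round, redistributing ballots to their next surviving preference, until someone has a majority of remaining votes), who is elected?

Round 1: E 33, B 9, A 25, C 36, D 7. Eliminate D.
Round 2: E 33, B 9, A 25, C 43. Eliminate B.
Round 3: E 33, A 34, C 43. Eliminate E.
Round 4: A 67, C 43. A has a majority.

A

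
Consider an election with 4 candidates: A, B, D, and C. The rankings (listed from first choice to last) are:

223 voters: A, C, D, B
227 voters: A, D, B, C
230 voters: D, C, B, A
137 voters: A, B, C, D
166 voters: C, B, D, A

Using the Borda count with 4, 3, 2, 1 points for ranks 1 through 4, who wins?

A: 223·4 + 227·4 + 230·1 + 137·4 + 166·1 = 2744
B: 223·1 + 227·2 + 230·2 + 137·3 + 166·3 = 2046
D: 223·2 + 227·3 + 230·4 + 137·1 + 166·2 = 2516
C: 223·3 + 227·1 + 230·3 + 137·2 + 166·4 = 2524
A has the highest Borda score (2744).

A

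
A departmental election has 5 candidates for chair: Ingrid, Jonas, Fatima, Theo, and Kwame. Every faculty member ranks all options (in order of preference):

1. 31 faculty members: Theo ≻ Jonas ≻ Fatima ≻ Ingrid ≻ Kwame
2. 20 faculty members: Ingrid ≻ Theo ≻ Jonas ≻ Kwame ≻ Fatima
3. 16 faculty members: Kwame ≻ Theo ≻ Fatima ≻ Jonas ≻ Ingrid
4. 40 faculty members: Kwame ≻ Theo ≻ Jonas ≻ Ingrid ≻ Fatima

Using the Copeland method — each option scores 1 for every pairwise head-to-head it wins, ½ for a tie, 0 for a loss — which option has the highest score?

Kwame

Ingrid: beats Fatima; loses to Jonas, Theo, and Kwame → score 1.
Jonas: beats Ingrid and Fatima; loses to Theo and Kwame → score 2.
Fatima: loses to Ingrid, Jonas, Theo, and Kwame → score 0.
Theo: beats Ingrid, Jonas, and Fatima; loses to Kwame → score 3.
Kwame: beats Ingrid, Jonas, Fatima, and Theo → score 4.
Kwame has the best pairwise record.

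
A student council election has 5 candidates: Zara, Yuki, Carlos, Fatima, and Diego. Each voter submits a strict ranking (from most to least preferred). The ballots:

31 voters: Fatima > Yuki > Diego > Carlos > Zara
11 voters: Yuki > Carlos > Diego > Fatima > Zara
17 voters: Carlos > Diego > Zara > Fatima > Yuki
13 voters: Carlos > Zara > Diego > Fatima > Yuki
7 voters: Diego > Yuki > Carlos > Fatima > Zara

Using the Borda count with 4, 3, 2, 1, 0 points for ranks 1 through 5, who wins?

Zara: 31·0 + 11·0 + 17·2 + 13·3 + 7·0 = 73
Yuki: 31·3 + 11·4 + 17·0 + 13·0 + 7·3 = 158
Carlos: 31·1 + 11·3 + 17·4 + 13·4 + 7·2 = 198
Fatima: 31·4 + 11·1 + 17·1 + 13·1 + 7·1 = 172
Diego: 31·2 + 11·2 + 17·3 + 13·2 + 7·4 = 189
Carlos has the highest Borda score (198).

Carlos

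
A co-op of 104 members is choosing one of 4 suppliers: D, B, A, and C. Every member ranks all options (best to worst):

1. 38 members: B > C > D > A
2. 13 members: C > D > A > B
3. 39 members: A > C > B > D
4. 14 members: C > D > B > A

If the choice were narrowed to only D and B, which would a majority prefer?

Voters preferring D to B: 27; preferring B to D: 77.
B wins the head-to-head.

B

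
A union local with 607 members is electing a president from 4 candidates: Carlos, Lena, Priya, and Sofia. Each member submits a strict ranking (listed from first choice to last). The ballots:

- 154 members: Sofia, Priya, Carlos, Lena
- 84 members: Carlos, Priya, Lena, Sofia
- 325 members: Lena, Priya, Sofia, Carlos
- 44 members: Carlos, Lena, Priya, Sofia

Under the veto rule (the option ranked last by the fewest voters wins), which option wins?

Priya

Last-place votes: Carlos 325, Lena 154, Priya 0, Sofia 128.
Priya is ranked last by the fewest voters, so Priya wins.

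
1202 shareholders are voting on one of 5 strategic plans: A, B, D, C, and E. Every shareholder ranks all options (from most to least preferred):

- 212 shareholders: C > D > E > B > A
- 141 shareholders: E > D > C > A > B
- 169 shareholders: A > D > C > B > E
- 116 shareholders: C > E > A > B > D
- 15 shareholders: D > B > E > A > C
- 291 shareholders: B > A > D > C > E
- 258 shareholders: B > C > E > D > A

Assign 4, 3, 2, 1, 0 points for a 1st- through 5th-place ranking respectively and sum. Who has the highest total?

C

A: 212·0 + 141·1 + 169·4 + 116·2 + 15·1 + 291·3 + 258·0 = 1937
B: 212·1 + 141·0 + 169·1 + 116·1 + 15·3 + 291·4 + 258·4 = 2738
D: 212·3 + 141·3 + 169·3 + 116·0 + 15·4 + 291·2 + 258·1 = 2466
C: 212·4 + 141·2 + 169·2 + 116·4 + 15·0 + 291·1 + 258·3 = 2997
E: 212·2 + 141·4 + 169·0 + 116·3 + 15·2 + 291·0 + 258·2 = 1882
C has the highest Borda score (2997).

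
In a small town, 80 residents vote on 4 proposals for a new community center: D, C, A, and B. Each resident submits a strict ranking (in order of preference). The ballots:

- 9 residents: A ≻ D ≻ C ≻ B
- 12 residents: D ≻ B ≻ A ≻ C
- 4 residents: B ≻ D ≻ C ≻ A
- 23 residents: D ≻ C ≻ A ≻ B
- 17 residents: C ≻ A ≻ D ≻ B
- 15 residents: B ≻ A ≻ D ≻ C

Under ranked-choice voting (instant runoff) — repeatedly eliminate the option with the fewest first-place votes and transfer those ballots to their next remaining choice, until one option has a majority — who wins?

Round 1: D 35, C 17, A 9, B 19. Eliminate A.
Round 2: D 44, C 17, B 19. D has a majority.

D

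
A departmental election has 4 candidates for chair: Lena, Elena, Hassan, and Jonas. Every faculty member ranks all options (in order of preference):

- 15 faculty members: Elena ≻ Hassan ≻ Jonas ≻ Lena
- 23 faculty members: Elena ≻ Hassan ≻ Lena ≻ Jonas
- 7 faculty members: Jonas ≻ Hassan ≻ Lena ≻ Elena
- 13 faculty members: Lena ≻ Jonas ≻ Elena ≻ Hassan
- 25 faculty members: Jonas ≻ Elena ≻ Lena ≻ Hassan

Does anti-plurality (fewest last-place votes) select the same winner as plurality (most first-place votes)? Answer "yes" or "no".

Anti-plurality — last-place votes: Lena 15, Elena 7, Hassan 38, Jonas 23. Winner: Elena.
Plurality — first-place votes: Lena 13, Elena 38, Hassan 0, Jonas 32. Winner: Elena.
The two methods agree.

yes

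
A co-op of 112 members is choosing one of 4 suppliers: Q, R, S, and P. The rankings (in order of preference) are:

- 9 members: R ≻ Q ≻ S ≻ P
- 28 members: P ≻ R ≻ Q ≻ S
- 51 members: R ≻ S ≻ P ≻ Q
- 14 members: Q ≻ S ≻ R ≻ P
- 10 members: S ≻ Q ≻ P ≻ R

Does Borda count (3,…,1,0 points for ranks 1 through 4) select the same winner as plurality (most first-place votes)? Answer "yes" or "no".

yes

Borda — scores: Q 108, R 250, S 169, P 145. Winner: R.
Plurality — first-place votes: Q 14, R 60, S 10, P 28. Winner: R.
The two methods agree.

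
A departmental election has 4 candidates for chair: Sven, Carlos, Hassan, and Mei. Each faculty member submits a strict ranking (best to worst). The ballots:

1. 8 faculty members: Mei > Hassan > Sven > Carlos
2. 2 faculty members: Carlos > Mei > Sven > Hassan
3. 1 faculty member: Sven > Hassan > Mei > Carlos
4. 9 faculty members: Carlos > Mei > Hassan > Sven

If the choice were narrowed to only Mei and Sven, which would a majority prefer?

Mei

Voters preferring Mei to Sven: 19; preferring Sven to Mei: 1.
Mei wins the head-to-head.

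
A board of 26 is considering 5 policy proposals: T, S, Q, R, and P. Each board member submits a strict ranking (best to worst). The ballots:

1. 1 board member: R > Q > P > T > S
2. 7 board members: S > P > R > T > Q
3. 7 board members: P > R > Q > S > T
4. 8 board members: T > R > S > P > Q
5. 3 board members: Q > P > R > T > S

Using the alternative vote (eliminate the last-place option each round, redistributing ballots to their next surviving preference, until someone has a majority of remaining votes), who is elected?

Round 1: T 8, S 7, Q 3, R 1, P 7. Eliminate R.
Round 2: T 8, S 7, Q 4, P 7. Eliminate Q.
Round 3: T 8, S 7, P 11. Eliminate S.
Round 4: T 8, P 18. P has a majority.

P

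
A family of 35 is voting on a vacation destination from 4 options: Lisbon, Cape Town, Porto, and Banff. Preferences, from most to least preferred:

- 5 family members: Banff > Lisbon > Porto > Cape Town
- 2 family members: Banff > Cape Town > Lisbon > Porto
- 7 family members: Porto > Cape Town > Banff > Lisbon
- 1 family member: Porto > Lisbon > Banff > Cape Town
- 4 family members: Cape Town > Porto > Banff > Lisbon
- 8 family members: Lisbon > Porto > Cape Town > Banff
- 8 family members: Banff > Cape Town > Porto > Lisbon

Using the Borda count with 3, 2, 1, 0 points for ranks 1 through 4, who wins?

Lisbon: 5·2 + 2·1 + 7·0 + 1·2 + 4·0 + 8·3 + 8·0 = 38
Cape Town: 5·0 + 2·2 + 7·2 + 1·0 + 4·3 + 8·1 + 8·2 = 54
Porto: 5·1 + 2·0 + 7·3 + 1·3 + 4·2 + 8·2 + 8·1 = 61
Banff: 5·3 + 2·3 + 7·1 + 1·1 + 4·1 + 8·0 + 8·3 = 57
Porto has the highest Borda score (61).

Porto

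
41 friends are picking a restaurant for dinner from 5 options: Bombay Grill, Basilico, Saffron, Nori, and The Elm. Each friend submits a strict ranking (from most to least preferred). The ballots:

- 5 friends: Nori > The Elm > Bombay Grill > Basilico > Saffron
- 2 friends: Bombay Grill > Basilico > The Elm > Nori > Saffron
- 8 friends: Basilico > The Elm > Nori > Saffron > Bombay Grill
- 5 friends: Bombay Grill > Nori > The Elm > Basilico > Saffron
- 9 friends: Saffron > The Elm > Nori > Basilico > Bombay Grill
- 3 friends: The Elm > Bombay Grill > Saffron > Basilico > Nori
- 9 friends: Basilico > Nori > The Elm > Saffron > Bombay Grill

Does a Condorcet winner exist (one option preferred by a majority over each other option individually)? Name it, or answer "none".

The Elm

The Elm vs Bombay Grill: 34–7 for The Elm.
The Elm vs Basilico: 22–19 for The Elm.
The Elm vs Saffron: 32–9 for The Elm.
The Elm vs Nori: 22–19 for The Elm.
The Elm beats every other option head-to-head.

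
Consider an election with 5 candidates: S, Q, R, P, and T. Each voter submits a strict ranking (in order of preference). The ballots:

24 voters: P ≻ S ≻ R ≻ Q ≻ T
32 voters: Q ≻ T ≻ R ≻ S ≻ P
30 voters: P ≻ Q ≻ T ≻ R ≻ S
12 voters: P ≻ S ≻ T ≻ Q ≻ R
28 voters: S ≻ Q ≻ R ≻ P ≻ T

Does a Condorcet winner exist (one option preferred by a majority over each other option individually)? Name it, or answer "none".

P

P vs S: 66–60 for P.
P vs Q: 66–60 for P.
P vs R: 66–60 for P.
P vs T: 94–32 for P.
P beats every other option head-to-head.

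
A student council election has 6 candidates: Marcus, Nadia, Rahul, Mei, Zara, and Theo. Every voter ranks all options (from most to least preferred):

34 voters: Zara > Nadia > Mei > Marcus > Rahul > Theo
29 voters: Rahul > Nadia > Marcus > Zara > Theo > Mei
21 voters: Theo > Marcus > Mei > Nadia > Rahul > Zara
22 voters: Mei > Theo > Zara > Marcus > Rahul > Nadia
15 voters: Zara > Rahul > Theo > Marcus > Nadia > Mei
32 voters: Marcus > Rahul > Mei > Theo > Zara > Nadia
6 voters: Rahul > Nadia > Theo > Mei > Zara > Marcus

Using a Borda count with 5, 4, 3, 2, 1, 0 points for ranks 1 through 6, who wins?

Marcus

Marcus: 34·2 + 29·3 + 21·4 + 22·2 + 15·2 + 32·5 + 6·0 = 473
Nadia: 34·4 + 29·4 + 21·2 + 22·0 + 15·1 + 32·0 + 6·4 = 333
Rahul: 34·1 + 29·5 + 21·1 + 22·1 + 15·4 + 32·4 + 6·5 = 440
Mei: 34·3 + 29·0 + 21·3 + 22·5 + 15·0 + 32·3 + 6·2 = 383
Zara: 34·5 + 29·2 + 21·0 + 22·3 + 15·5 + 32·1 + 6·1 = 407
Theo: 34·0 + 29·1 + 21·5 + 22·4 + 15·3 + 32·2 + 6·3 = 349
Marcus has the highest Borda score (473).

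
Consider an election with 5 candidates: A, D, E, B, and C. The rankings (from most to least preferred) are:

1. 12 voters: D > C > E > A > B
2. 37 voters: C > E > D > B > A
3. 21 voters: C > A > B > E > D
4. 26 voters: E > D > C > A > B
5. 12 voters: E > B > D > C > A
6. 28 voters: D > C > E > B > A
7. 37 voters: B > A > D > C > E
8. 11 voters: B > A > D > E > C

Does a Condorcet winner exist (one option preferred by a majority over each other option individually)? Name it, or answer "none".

none

Checking pairwise contests:
D beats A 115–69.
E beats D 96–88.
C beats E 135–49.
D beats B 103–81.
D beats C 126–58.
Every option loses at least one head-to-head, so there is no Condorcet winner.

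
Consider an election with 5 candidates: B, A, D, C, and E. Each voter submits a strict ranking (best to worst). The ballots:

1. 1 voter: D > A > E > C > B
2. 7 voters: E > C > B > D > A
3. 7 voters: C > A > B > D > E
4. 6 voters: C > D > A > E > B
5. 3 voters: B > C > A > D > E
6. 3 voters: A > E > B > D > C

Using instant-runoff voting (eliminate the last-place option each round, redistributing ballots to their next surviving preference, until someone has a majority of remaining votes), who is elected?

C

Round 1: B 3, A 3, D 1, C 13, E 7. Eliminate D.
Round 2: B 3, A 4, C 13, E 7. Eliminate B.
Round 3: A 4, C 16, E 7. C has a majority.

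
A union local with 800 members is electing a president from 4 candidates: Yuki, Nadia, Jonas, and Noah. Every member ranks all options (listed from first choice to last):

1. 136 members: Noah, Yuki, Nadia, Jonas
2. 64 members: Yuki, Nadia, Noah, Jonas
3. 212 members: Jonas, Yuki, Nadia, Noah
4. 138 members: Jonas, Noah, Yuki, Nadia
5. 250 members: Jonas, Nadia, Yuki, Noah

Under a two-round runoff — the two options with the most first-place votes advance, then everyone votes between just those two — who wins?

Jonas

Round 1 first-place votes: Yuki 64, Nadia 0, Jonas 600, Noah 136.
Jonas and Noah advance.
Runoff: Jonas is preferred to Noah by 600 voters; Noah by 200.
Jonas wins the runoff.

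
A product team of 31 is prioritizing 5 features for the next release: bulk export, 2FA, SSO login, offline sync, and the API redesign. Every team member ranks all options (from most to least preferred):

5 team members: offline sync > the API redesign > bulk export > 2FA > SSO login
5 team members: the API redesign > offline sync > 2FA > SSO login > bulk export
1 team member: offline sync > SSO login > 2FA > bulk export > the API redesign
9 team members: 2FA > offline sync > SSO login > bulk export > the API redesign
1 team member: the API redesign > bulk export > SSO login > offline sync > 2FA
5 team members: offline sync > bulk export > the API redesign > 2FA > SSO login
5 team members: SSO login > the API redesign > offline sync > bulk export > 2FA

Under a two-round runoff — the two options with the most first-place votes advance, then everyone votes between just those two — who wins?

Round 1 first-place votes: bulk export 0, 2FA 9, SSO login 5, offline sync 11, the API redesign 6.
offline sync and 2FA advance.
Runoff: offline sync is preferred to 2FA by 22 voters; 2FA by 9.
offline sync wins the runoff.

offline sync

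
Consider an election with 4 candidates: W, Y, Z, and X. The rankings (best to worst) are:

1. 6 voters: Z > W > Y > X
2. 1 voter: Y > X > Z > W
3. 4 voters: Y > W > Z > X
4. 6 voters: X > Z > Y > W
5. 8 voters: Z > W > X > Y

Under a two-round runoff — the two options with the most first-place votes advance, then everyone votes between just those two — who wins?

Round 1 first-place votes: W 0, Y 5, Z 14, X 6.
Z and X advance.
Runoff: Z is preferred to X by 18 voters; X by 7.
Z wins the runoff.

Z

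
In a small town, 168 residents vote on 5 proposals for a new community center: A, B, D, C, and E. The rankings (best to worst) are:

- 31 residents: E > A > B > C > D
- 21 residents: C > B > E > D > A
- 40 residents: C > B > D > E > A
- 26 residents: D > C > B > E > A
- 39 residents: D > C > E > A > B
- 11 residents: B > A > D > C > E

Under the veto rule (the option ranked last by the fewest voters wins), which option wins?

C

Last-place votes: A 87, B 39, D 31, C 0, E 11.
C is ranked last by the fewest voters, so C wins.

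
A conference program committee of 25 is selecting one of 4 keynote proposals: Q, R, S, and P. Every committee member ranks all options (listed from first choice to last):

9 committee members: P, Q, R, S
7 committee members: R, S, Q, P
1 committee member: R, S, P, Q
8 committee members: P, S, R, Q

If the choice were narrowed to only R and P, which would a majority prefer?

Voters preferring R to P: 8; preferring P to R: 17.
P wins the head-to-head.

P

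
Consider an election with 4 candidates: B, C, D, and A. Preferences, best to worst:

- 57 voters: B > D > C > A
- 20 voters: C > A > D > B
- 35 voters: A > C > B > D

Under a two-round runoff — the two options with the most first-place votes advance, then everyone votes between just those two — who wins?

B

Round 1 first-place votes: B 57, C 20, D 0, A 35.
B and A advance.
Runoff: B is preferred to A by 57 voters; A by 55.
B wins the runoff.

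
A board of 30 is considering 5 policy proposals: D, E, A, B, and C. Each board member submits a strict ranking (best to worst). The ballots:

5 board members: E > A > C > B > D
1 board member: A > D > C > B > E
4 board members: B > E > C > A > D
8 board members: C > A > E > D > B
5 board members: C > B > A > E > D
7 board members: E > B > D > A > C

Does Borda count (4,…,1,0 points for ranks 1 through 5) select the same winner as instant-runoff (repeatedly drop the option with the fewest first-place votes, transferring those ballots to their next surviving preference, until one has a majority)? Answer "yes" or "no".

Borda — scores: D 25, E 81, A 64, B 58, C 72. Winner: E.
Instant-runoff — R1 D 0, E 12, A 1, B 4, C 13 (D out); R2 E 12, A 1, B 4, C 13 (A out); R3 E 12, B 4, C 14 (B out); R4 E 16, C 14 (E winner). Winner: E.
The two methods agree.

yes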